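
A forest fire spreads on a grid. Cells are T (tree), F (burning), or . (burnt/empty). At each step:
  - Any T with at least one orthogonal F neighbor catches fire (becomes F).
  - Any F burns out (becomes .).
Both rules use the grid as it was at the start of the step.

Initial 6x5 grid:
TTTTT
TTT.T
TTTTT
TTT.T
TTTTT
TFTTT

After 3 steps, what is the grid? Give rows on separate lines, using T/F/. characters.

Step 1: 3 trees catch fire, 1 burn out
  TTTTT
  TTT.T
  TTTTT
  TTT.T
  TFTTT
  F.FTT
Step 2: 4 trees catch fire, 3 burn out
  TTTTT
  TTT.T
  TTTTT
  TFT.T
  F.FTT
  ...FT
Step 3: 5 trees catch fire, 4 burn out
  TTTTT
  TTT.T
  TFTTT
  F.F.T
  ...FT
  ....F

TTTTT
TTT.T
TFTTT
F.F.T
...FT
....F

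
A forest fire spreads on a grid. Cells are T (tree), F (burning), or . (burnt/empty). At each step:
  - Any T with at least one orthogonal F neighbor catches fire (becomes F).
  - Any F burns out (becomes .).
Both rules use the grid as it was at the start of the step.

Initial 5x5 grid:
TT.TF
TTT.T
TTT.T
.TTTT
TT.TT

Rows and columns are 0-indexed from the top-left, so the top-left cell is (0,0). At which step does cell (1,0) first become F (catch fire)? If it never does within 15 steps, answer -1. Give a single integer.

Step 1: cell (1,0)='T' (+2 fires, +1 burnt)
Step 2: cell (1,0)='T' (+1 fires, +2 burnt)
Step 3: cell (1,0)='T' (+1 fires, +1 burnt)
Step 4: cell (1,0)='T' (+2 fires, +1 burnt)
Step 5: cell (1,0)='T' (+2 fires, +2 burnt)
Step 6: cell (1,0)='T' (+2 fires, +2 burnt)
Step 7: cell (1,0)='T' (+3 fires, +2 burnt)
Step 8: cell (1,0)='T' (+3 fires, +3 burnt)
Step 9: cell (1,0)='F' (+2 fires, +3 burnt)
  -> target ignites at step 9
Step 10: cell (1,0)='.' (+1 fires, +2 burnt)
Step 11: cell (1,0)='.' (+0 fires, +1 burnt)
  fire out at step 11

9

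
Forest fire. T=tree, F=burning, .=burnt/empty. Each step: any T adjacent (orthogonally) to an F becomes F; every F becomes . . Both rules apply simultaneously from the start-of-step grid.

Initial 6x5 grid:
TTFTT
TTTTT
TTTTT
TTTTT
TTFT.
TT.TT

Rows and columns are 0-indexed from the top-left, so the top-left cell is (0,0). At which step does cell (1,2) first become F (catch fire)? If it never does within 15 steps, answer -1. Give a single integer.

Step 1: cell (1,2)='F' (+6 fires, +2 burnt)
  -> target ignites at step 1
Step 2: cell (1,2)='.' (+10 fires, +6 burnt)
Step 3: cell (1,2)='.' (+8 fires, +10 burnt)
Step 4: cell (1,2)='.' (+2 fires, +8 burnt)
Step 5: cell (1,2)='.' (+0 fires, +2 burnt)
  fire out at step 5

1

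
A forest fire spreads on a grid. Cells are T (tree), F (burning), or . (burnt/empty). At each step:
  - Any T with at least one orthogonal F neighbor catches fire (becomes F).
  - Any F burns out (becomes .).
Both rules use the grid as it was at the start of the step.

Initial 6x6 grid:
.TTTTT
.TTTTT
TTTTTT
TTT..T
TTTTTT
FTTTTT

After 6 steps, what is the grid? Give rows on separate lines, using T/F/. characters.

Step 1: 2 trees catch fire, 1 burn out
  .TTTTT
  .TTTTT
  TTTTTT
  TTT..T
  FTTTTT
  .FTTTT
Step 2: 3 trees catch fire, 2 burn out
  .TTTTT
  .TTTTT
  TTTTTT
  FTT..T
  .FTTTT
  ..FTTT
Step 3: 4 trees catch fire, 3 burn out
  .TTTTT
  .TTTTT
  FTTTTT
  .FT..T
  ..FTTT
  ...FTT
Step 4: 4 trees catch fire, 4 burn out
  .TTTTT
  .TTTTT
  .FTTTT
  ..F..T
  ...FTT
  ....FT
Step 5: 4 trees catch fire, 4 burn out
  .TTTTT
  .FTTTT
  ..FTTT
  .....T
  ....FT
  .....F
Step 6: 4 trees catch fire, 4 burn out
  .FTTTT
  ..FTTT
  ...FTT
  .....T
  .....F
  ......

.FTTTT
..FTTT
...FTT
.....T
.....F
......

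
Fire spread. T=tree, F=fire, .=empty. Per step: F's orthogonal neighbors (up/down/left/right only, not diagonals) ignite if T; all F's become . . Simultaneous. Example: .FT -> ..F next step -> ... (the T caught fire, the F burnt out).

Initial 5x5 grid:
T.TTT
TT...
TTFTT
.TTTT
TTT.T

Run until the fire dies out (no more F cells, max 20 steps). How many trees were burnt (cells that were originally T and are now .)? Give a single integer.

Answer: 15

Derivation:
Step 1: +3 fires, +1 burnt (F count now 3)
Step 2: +6 fires, +3 burnt (F count now 6)
Step 3: +3 fires, +6 burnt (F count now 3)
Step 4: +3 fires, +3 burnt (F count now 3)
Step 5: +0 fires, +3 burnt (F count now 0)
Fire out after step 5
Initially T: 18, now '.': 22
Total burnt (originally-T cells now '.'): 15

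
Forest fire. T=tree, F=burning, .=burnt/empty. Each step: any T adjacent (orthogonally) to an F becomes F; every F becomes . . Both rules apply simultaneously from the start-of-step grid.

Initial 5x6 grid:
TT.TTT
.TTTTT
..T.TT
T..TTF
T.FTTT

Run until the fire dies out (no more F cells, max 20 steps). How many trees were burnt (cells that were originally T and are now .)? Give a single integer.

Answer: 18

Derivation:
Step 1: +4 fires, +2 burnt (F count now 4)
Step 2: +4 fires, +4 burnt (F count now 4)
Step 3: +2 fires, +4 burnt (F count now 2)
Step 4: +2 fires, +2 burnt (F count now 2)
Step 5: +2 fires, +2 burnt (F count now 2)
Step 6: +2 fires, +2 burnt (F count now 2)
Step 7: +1 fires, +2 burnt (F count now 1)
Step 8: +1 fires, +1 burnt (F count now 1)
Step 9: +0 fires, +1 burnt (F count now 0)
Fire out after step 9
Initially T: 20, now '.': 28
Total burnt (originally-T cells now '.'): 18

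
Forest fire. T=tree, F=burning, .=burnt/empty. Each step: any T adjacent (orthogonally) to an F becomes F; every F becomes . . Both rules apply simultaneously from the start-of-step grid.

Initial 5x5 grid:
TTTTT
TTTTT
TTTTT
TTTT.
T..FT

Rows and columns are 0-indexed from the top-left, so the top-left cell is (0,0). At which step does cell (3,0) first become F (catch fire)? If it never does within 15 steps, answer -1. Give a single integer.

Step 1: cell (3,0)='T' (+2 fires, +1 burnt)
Step 2: cell (3,0)='T' (+2 fires, +2 burnt)
Step 3: cell (3,0)='T' (+4 fires, +2 burnt)
Step 4: cell (3,0)='F' (+5 fires, +4 burnt)
  -> target ignites at step 4
Step 5: cell (3,0)='.' (+5 fires, +5 burnt)
Step 6: cell (3,0)='.' (+2 fires, +5 burnt)
Step 7: cell (3,0)='.' (+1 fires, +2 burnt)
Step 8: cell (3,0)='.' (+0 fires, +1 burnt)
  fire out at step 8

4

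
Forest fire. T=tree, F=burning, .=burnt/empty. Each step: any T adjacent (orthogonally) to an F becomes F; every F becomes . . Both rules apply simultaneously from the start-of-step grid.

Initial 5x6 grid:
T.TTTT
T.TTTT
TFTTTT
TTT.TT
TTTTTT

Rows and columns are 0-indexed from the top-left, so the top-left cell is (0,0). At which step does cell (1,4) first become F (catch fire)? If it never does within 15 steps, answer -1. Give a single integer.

Step 1: cell (1,4)='T' (+3 fires, +1 burnt)
Step 2: cell (1,4)='T' (+6 fires, +3 burnt)
Step 3: cell (1,4)='T' (+6 fires, +6 burnt)
Step 4: cell (1,4)='F' (+5 fires, +6 burnt)
  -> target ignites at step 4
Step 5: cell (1,4)='.' (+4 fires, +5 burnt)
Step 6: cell (1,4)='.' (+2 fires, +4 burnt)
Step 7: cell (1,4)='.' (+0 fires, +2 burnt)
  fire out at step 7

4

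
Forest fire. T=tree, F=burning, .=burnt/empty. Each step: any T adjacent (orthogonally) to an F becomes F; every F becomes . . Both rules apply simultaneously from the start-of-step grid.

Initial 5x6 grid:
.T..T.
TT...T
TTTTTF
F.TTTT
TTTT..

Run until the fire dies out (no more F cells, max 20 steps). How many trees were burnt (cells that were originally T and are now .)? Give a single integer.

Answer: 17

Derivation:
Step 1: +5 fires, +2 burnt (F count now 5)
Step 2: +5 fires, +5 burnt (F count now 5)
Step 3: +4 fires, +5 burnt (F count now 4)
Step 4: +3 fires, +4 burnt (F count now 3)
Step 5: +0 fires, +3 burnt (F count now 0)
Fire out after step 5
Initially T: 18, now '.': 29
Total burnt (originally-T cells now '.'): 17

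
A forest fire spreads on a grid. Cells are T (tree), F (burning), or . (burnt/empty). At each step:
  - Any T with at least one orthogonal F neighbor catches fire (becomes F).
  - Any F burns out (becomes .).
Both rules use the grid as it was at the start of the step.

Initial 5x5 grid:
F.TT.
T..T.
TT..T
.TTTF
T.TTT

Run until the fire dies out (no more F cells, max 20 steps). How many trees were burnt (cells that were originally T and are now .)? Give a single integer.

Step 1: +4 fires, +2 burnt (F count now 4)
Step 2: +3 fires, +4 burnt (F count now 3)
Step 3: +3 fires, +3 burnt (F count now 3)
Step 4: +0 fires, +3 burnt (F count now 0)
Fire out after step 4
Initially T: 14, now '.': 21
Total burnt (originally-T cells now '.'): 10

Answer: 10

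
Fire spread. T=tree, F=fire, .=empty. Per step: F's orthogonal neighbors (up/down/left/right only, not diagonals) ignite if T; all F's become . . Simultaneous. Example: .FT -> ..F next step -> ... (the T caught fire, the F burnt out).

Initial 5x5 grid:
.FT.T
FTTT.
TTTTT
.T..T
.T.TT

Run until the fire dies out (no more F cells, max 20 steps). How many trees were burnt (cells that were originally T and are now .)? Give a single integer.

Answer: 14

Derivation:
Step 1: +3 fires, +2 burnt (F count now 3)
Step 2: +2 fires, +3 burnt (F count now 2)
Step 3: +3 fires, +2 burnt (F count now 3)
Step 4: +2 fires, +3 burnt (F count now 2)
Step 5: +1 fires, +2 burnt (F count now 1)
Step 6: +1 fires, +1 burnt (F count now 1)
Step 7: +1 fires, +1 burnt (F count now 1)
Step 8: +1 fires, +1 burnt (F count now 1)
Step 9: +0 fires, +1 burnt (F count now 0)
Fire out after step 9
Initially T: 15, now '.': 24
Total burnt (originally-T cells now '.'): 14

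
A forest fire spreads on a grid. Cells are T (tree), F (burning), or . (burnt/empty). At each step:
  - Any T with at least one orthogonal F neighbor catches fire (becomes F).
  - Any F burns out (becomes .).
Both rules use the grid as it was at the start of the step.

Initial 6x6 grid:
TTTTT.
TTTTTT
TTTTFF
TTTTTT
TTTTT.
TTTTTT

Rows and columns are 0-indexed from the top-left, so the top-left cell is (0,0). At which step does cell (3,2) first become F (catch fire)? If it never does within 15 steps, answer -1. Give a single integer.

Step 1: cell (3,2)='T' (+5 fires, +2 burnt)
Step 2: cell (3,2)='T' (+5 fires, +5 burnt)
Step 3: cell (3,2)='F' (+6 fires, +5 burnt)
  -> target ignites at step 3
Step 4: cell (3,2)='.' (+7 fires, +6 burnt)
Step 5: cell (3,2)='.' (+5 fires, +7 burnt)
Step 6: cell (3,2)='.' (+3 fires, +5 burnt)
Step 7: cell (3,2)='.' (+1 fires, +3 burnt)
Step 8: cell (3,2)='.' (+0 fires, +1 burnt)
  fire out at step 8

3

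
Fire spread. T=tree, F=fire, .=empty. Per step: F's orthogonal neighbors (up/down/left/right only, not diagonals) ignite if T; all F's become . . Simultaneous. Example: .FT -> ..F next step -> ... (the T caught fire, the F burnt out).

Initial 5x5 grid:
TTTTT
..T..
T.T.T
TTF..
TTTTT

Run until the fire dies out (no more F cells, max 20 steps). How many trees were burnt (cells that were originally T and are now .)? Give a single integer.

Step 1: +3 fires, +1 burnt (F count now 3)
Step 2: +4 fires, +3 burnt (F count now 4)
Step 3: +4 fires, +4 burnt (F count now 4)
Step 4: +2 fires, +4 burnt (F count now 2)
Step 5: +2 fires, +2 burnt (F count now 2)
Step 6: +0 fires, +2 burnt (F count now 0)
Fire out after step 6
Initially T: 16, now '.': 24
Total burnt (originally-T cells now '.'): 15

Answer: 15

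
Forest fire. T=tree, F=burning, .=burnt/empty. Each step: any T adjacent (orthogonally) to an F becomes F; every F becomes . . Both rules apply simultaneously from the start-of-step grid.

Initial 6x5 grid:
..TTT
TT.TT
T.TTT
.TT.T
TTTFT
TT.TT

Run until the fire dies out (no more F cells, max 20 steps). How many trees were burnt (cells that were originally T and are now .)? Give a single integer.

Answer: 19

Derivation:
Step 1: +3 fires, +1 burnt (F count now 3)
Step 2: +4 fires, +3 burnt (F count now 4)
Step 3: +5 fires, +4 burnt (F count now 5)
Step 4: +3 fires, +5 burnt (F count now 3)
Step 5: +2 fires, +3 burnt (F count now 2)
Step 6: +1 fires, +2 burnt (F count now 1)
Step 7: +1 fires, +1 burnt (F count now 1)
Step 8: +0 fires, +1 burnt (F count now 0)
Fire out after step 8
Initially T: 22, now '.': 27
Total burnt (originally-T cells now '.'): 19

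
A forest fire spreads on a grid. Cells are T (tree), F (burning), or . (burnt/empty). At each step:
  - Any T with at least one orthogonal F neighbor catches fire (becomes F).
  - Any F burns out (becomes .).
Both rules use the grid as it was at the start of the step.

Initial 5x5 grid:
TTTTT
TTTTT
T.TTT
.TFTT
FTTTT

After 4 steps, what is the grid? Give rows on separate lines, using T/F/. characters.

Step 1: 5 trees catch fire, 2 burn out
  TTTTT
  TTTTT
  T.FTT
  .F.FT
  .FFTT
Step 2: 4 trees catch fire, 5 burn out
  TTTTT
  TTFTT
  T..FT
  ....F
  ...FT
Step 3: 5 trees catch fire, 4 burn out
  TTFTT
  TF.FT
  T...F
  .....
  ....F
Step 4: 4 trees catch fire, 5 burn out
  TF.FT
  F...F
  T....
  .....
  .....

TF.FT
F...F
T....
.....
.....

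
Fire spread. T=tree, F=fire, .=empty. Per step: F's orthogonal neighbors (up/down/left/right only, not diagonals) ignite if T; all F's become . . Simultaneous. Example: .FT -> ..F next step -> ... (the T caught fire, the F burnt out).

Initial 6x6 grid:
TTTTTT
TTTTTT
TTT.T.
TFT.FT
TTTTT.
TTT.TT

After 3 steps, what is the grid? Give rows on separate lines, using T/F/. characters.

Step 1: 7 trees catch fire, 2 burn out
  TTTTTT
  TTTTTT
  TFT.F.
  F.F..F
  TFTTF.
  TTT.TT
Step 2: 9 trees catch fire, 7 burn out
  TTTTTT
  TFTTFT
  F.F...
  ......
  F.FF..
  TFT.FT
Step 3: 9 trees catch fire, 9 burn out
  TFTTFT
  F.FF.F
  ......
  ......
  ......
  F.F..F

TFTTFT
F.FF.F
......
......
......
F.F..F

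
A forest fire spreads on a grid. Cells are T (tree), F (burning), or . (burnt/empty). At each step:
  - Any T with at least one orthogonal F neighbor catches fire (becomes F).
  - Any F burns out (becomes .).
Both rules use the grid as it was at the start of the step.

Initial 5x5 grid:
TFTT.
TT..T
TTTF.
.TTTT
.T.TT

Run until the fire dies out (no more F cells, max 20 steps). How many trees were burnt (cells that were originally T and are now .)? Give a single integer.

Step 1: +5 fires, +2 burnt (F count now 5)
Step 2: +6 fires, +5 burnt (F count now 6)
Step 3: +3 fires, +6 burnt (F count now 3)
Step 4: +1 fires, +3 burnt (F count now 1)
Step 5: +0 fires, +1 burnt (F count now 0)
Fire out after step 5
Initially T: 16, now '.': 24
Total burnt (originally-T cells now '.'): 15

Answer: 15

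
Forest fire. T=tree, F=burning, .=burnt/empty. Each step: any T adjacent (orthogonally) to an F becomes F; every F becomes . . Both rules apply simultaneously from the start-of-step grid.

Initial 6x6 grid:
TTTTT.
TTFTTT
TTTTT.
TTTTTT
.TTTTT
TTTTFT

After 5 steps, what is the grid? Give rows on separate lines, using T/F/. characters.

Step 1: 7 trees catch fire, 2 burn out
  TTFTT.
  TF.FTT
  TTFTT.
  TTTTTT
  .TTTFT
  TTTF.F
Step 2: 11 trees catch fire, 7 burn out
  TF.FT.
  F...FT
  TF.FT.
  TTFTFT
  .TTF.F
  TTF...
Step 3: 10 trees catch fire, 11 burn out
  F...F.
  .....F
  F...F.
  TF.F.F
  .TF...
  TF....
Step 4: 3 trees catch fire, 10 burn out
  ......
  ......
  ......
  F.....
  .F....
  F.....
Step 5: 0 trees catch fire, 3 burn out
  ......
  ......
  ......
  ......
  ......
  ......

......
......
......
......
......
......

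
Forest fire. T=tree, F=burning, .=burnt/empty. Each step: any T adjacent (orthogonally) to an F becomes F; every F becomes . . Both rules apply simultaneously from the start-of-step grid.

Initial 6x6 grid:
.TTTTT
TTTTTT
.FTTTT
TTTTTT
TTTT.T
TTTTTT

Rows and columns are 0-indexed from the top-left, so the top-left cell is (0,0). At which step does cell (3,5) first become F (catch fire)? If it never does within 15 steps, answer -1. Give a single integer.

Step 1: cell (3,5)='T' (+3 fires, +1 burnt)
Step 2: cell (3,5)='T' (+7 fires, +3 burnt)
Step 3: cell (3,5)='T' (+7 fires, +7 burnt)
Step 4: cell (3,5)='T' (+7 fires, +7 burnt)
Step 5: cell (3,5)='F' (+4 fires, +7 burnt)
  -> target ignites at step 5
Step 6: cell (3,5)='.' (+3 fires, +4 burnt)
Step 7: cell (3,5)='.' (+1 fires, +3 burnt)
Step 8: cell (3,5)='.' (+0 fires, +1 burnt)
  fire out at step 8

5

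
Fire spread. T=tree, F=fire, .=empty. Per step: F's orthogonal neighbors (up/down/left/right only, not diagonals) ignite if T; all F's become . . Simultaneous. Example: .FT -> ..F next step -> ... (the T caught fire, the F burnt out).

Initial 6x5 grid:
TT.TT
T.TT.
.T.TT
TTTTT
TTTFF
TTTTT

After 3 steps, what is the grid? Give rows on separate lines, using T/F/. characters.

Step 1: 5 trees catch fire, 2 burn out
  TT.TT
  T.TT.
  .T.TT
  TTTFF
  TTF..
  TTTFF
Step 2: 5 trees catch fire, 5 burn out
  TT.TT
  T.TT.
  .T.FF
  TTF..
  TF...
  TTF..
Step 3: 4 trees catch fire, 5 burn out
  TT.TT
  T.TF.
  .T...
  TF...
  F....
  TF...

TT.TT
T.TF.
.T...
TF...
F....
TF...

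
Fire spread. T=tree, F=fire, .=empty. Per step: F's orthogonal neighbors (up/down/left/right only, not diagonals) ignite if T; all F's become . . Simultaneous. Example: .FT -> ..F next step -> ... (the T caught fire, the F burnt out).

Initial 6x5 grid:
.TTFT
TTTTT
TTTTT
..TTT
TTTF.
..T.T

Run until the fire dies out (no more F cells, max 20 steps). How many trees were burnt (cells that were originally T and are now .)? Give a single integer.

Step 1: +5 fires, +2 burnt (F count now 5)
Step 2: +8 fires, +5 burnt (F count now 8)
Step 3: +4 fires, +8 burnt (F count now 4)
Step 4: +2 fires, +4 burnt (F count now 2)
Step 5: +1 fires, +2 burnt (F count now 1)
Step 6: +0 fires, +1 burnt (F count now 0)
Fire out after step 6
Initially T: 21, now '.': 29
Total burnt (originally-T cells now '.'): 20

Answer: 20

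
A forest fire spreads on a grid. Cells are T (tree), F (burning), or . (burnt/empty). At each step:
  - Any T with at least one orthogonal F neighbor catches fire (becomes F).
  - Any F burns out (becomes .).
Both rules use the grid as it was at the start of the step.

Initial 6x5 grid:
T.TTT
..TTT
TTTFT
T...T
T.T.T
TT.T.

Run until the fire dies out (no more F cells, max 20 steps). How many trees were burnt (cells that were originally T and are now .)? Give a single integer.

Answer: 16

Derivation:
Step 1: +3 fires, +1 burnt (F count now 3)
Step 2: +5 fires, +3 burnt (F count now 5)
Step 3: +4 fires, +5 burnt (F count now 4)
Step 4: +1 fires, +4 burnt (F count now 1)
Step 5: +1 fires, +1 burnt (F count now 1)
Step 6: +1 fires, +1 burnt (F count now 1)
Step 7: +1 fires, +1 burnt (F count now 1)
Step 8: +0 fires, +1 burnt (F count now 0)
Fire out after step 8
Initially T: 19, now '.': 27
Total burnt (originally-T cells now '.'): 16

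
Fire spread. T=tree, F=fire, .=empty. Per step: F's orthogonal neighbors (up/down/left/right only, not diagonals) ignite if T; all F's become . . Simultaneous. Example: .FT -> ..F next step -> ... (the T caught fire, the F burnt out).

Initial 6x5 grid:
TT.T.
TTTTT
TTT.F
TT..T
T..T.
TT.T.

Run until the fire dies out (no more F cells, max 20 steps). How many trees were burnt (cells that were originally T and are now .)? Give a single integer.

Answer: 17

Derivation:
Step 1: +2 fires, +1 burnt (F count now 2)
Step 2: +1 fires, +2 burnt (F count now 1)
Step 3: +2 fires, +1 burnt (F count now 2)
Step 4: +2 fires, +2 burnt (F count now 2)
Step 5: +3 fires, +2 burnt (F count now 3)
Step 6: +3 fires, +3 burnt (F count now 3)
Step 7: +1 fires, +3 burnt (F count now 1)
Step 8: +1 fires, +1 burnt (F count now 1)
Step 9: +1 fires, +1 burnt (F count now 1)
Step 10: +1 fires, +1 burnt (F count now 1)
Step 11: +0 fires, +1 burnt (F count now 0)
Fire out after step 11
Initially T: 19, now '.': 28
Total burnt (originally-T cells now '.'): 17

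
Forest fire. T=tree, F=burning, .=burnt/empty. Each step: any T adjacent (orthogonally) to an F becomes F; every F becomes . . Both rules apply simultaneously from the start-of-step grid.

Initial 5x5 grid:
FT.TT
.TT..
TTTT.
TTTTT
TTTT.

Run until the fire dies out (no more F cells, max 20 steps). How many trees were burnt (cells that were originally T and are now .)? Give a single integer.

Answer: 16

Derivation:
Step 1: +1 fires, +1 burnt (F count now 1)
Step 2: +1 fires, +1 burnt (F count now 1)
Step 3: +2 fires, +1 burnt (F count now 2)
Step 4: +3 fires, +2 burnt (F count now 3)
Step 5: +4 fires, +3 burnt (F count now 4)
Step 6: +3 fires, +4 burnt (F count now 3)
Step 7: +2 fires, +3 burnt (F count now 2)
Step 8: +0 fires, +2 burnt (F count now 0)
Fire out after step 8
Initially T: 18, now '.': 23
Total burnt (originally-T cells now '.'): 16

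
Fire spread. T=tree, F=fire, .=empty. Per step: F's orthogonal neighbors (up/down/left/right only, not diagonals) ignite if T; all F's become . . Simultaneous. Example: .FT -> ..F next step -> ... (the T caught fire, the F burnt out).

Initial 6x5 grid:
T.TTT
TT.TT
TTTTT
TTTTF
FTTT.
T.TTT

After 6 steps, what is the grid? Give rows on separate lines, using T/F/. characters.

Step 1: 5 trees catch fire, 2 burn out
  T.TTT
  TT.TT
  TTTTF
  FTTF.
  .FTT.
  F.TTT
Step 2: 7 trees catch fire, 5 burn out
  T.TTT
  TT.TF
  FTTF.
  .FF..
  ..FF.
  ..TTT
Step 3: 7 trees catch fire, 7 burn out
  T.TTF
  FT.F.
  .FF..
  .....
  .....
  ..FFT
Step 4: 4 trees catch fire, 7 burn out
  F.TF.
  .F...
  .....
  .....
  .....
  ....F
Step 5: 1 trees catch fire, 4 burn out
  ..F..
  .....
  .....
  .....
  .....
  .....
Step 6: 0 trees catch fire, 1 burn out
  .....
  .....
  .....
  .....
  .....
  .....

.....
.....
.....
.....
.....
.....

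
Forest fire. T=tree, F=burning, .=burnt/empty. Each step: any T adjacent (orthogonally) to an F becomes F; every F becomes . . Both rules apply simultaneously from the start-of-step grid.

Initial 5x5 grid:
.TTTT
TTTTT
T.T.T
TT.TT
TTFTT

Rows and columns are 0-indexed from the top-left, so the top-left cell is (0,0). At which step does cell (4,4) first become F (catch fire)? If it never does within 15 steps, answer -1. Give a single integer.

Step 1: cell (4,4)='T' (+2 fires, +1 burnt)
Step 2: cell (4,4)='F' (+4 fires, +2 burnt)
  -> target ignites at step 2
Step 3: cell (4,4)='.' (+2 fires, +4 burnt)
Step 4: cell (4,4)='.' (+2 fires, +2 burnt)
Step 5: cell (4,4)='.' (+2 fires, +2 burnt)
Step 6: cell (4,4)='.' (+3 fires, +2 burnt)
Step 7: cell (4,4)='.' (+3 fires, +3 burnt)
Step 8: cell (4,4)='.' (+2 fires, +3 burnt)
Step 9: cell (4,4)='.' (+0 fires, +2 burnt)
  fire out at step 9

2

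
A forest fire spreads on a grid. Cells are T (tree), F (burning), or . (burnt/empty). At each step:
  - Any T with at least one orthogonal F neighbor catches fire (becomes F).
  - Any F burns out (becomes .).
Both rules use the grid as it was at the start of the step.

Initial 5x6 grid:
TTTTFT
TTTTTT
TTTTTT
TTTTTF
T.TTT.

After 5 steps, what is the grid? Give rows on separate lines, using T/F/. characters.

Step 1: 5 trees catch fire, 2 burn out
  TTTF.F
  TTTTFT
  TTTTTF
  TTTTF.
  T.TTT.
Step 2: 6 trees catch fire, 5 burn out
  TTF...
  TTTF.F
  TTTTF.
  TTTF..
  T.TTF.
Step 3: 5 trees catch fire, 6 burn out
  TF....
  TTF...
  TTTF..
  TTF...
  T.TF..
Step 4: 5 trees catch fire, 5 burn out
  F.....
  TF....
  TTF...
  TF....
  T.F...
Step 5: 3 trees catch fire, 5 burn out
  ......
  F.....
  TF....
  F.....
  T.....

......
F.....
TF....
F.....
T.....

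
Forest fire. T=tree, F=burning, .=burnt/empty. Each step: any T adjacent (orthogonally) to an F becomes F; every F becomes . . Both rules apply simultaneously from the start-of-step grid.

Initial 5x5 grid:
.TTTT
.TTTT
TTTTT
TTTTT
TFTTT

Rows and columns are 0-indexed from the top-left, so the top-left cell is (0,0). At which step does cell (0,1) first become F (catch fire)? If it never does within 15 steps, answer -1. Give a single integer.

Step 1: cell (0,1)='T' (+3 fires, +1 burnt)
Step 2: cell (0,1)='T' (+4 fires, +3 burnt)
Step 3: cell (0,1)='T' (+5 fires, +4 burnt)
Step 4: cell (0,1)='F' (+4 fires, +5 burnt)
  -> target ignites at step 4
Step 5: cell (0,1)='.' (+3 fires, +4 burnt)
Step 6: cell (0,1)='.' (+2 fires, +3 burnt)
Step 7: cell (0,1)='.' (+1 fires, +2 burnt)
Step 8: cell (0,1)='.' (+0 fires, +1 burnt)
  fire out at step 8

4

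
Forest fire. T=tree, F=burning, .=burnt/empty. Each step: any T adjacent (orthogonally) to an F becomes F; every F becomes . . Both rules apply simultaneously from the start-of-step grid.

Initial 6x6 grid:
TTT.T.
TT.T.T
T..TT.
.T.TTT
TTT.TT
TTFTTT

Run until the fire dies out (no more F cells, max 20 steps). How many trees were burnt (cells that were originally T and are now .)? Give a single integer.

Step 1: +3 fires, +1 burnt (F count now 3)
Step 2: +3 fires, +3 burnt (F count now 3)
Step 3: +4 fires, +3 burnt (F count now 4)
Step 4: +2 fires, +4 burnt (F count now 2)
Step 5: +3 fires, +2 burnt (F count now 3)
Step 6: +1 fires, +3 burnt (F count now 1)
Step 7: +1 fires, +1 burnt (F count now 1)
Step 8: +0 fires, +1 burnt (F count now 0)
Fire out after step 8
Initially T: 25, now '.': 28
Total burnt (originally-T cells now '.'): 17

Answer: 17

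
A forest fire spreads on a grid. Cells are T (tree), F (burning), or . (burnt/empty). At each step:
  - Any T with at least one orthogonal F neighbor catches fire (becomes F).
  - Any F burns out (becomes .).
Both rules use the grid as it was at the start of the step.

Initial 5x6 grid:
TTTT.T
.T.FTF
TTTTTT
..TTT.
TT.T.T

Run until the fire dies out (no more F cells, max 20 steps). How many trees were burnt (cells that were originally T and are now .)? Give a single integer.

Step 1: +5 fires, +2 burnt (F count now 5)
Step 2: +4 fires, +5 burnt (F count now 4)
Step 3: +5 fires, +4 burnt (F count now 5)
Step 4: +3 fires, +5 burnt (F count now 3)
Step 5: +0 fires, +3 burnt (F count now 0)
Fire out after step 5
Initially T: 20, now '.': 27
Total burnt (originally-T cells now '.'): 17

Answer: 17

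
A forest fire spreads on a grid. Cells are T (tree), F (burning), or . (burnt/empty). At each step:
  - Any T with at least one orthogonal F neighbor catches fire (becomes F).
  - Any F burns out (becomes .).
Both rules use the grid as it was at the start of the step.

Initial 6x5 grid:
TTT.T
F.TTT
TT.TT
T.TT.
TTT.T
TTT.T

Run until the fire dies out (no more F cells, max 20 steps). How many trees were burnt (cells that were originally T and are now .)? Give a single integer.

Answer: 20

Derivation:
Step 1: +2 fires, +1 burnt (F count now 2)
Step 2: +3 fires, +2 burnt (F count now 3)
Step 3: +2 fires, +3 burnt (F count now 2)
Step 4: +3 fires, +2 burnt (F count now 3)
Step 5: +3 fires, +3 burnt (F count now 3)
Step 6: +4 fires, +3 burnt (F count now 4)
Step 7: +3 fires, +4 burnt (F count now 3)
Step 8: +0 fires, +3 burnt (F count now 0)
Fire out after step 8
Initially T: 22, now '.': 28
Total burnt (originally-T cells now '.'): 20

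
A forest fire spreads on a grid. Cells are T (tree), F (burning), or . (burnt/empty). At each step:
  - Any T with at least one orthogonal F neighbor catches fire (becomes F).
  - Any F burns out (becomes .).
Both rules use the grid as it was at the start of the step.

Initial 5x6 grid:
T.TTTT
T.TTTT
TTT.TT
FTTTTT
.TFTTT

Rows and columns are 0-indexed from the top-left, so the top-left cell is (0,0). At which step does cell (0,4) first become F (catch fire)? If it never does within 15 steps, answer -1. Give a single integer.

Step 1: cell (0,4)='T' (+5 fires, +2 burnt)
Step 2: cell (0,4)='T' (+5 fires, +5 burnt)
Step 3: cell (0,4)='T' (+4 fires, +5 burnt)
Step 4: cell (0,4)='T' (+4 fires, +4 burnt)
Step 5: cell (0,4)='T' (+3 fires, +4 burnt)
Step 6: cell (0,4)='F' (+2 fires, +3 burnt)
  -> target ignites at step 6
Step 7: cell (0,4)='.' (+1 fires, +2 burnt)
Step 8: cell (0,4)='.' (+0 fires, +1 burnt)
  fire out at step 8

6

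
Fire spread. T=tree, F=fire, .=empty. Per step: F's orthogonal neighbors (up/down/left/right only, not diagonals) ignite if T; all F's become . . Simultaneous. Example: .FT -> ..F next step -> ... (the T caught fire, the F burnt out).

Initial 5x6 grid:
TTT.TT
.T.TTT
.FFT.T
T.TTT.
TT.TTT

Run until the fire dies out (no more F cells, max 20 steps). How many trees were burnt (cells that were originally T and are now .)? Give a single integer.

Answer: 17

Derivation:
Step 1: +3 fires, +2 burnt (F count now 3)
Step 2: +3 fires, +3 burnt (F count now 3)
Step 3: +5 fires, +3 burnt (F count now 5)
Step 4: +3 fires, +5 burnt (F count now 3)
Step 5: +3 fires, +3 burnt (F count now 3)
Step 6: +0 fires, +3 burnt (F count now 0)
Fire out after step 6
Initially T: 20, now '.': 27
Total burnt (originally-T cells now '.'): 17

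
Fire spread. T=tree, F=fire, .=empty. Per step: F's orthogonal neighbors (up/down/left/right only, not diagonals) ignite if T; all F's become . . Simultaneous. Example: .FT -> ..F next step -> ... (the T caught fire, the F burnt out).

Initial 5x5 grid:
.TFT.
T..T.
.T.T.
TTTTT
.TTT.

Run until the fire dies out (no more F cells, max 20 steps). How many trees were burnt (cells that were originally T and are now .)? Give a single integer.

Step 1: +2 fires, +1 burnt (F count now 2)
Step 2: +1 fires, +2 burnt (F count now 1)
Step 3: +1 fires, +1 burnt (F count now 1)
Step 4: +1 fires, +1 burnt (F count now 1)
Step 5: +3 fires, +1 burnt (F count now 3)
Step 6: +2 fires, +3 burnt (F count now 2)
Step 7: +3 fires, +2 burnt (F count now 3)
Step 8: +0 fires, +3 burnt (F count now 0)
Fire out after step 8
Initially T: 14, now '.': 24
Total burnt (originally-T cells now '.'): 13

Answer: 13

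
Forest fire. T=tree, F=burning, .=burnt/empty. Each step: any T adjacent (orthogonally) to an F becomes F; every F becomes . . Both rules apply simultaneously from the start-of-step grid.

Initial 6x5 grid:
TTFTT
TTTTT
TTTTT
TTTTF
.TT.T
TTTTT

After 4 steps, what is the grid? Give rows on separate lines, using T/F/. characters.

Step 1: 6 trees catch fire, 2 burn out
  TF.FT
  TTFTT
  TTTTF
  TTTF.
  .TT.F
  TTTTT
Step 2: 9 trees catch fire, 6 burn out
  F...F
  TF.FF
  TTFF.
  TTF..
  .TT..
  TTTTF
Step 3: 5 trees catch fire, 9 burn out
  .....
  F....
  TF...
  TF...
  .TF..
  TTTF.
Step 4: 4 trees catch fire, 5 burn out
  .....
  .....
  F....
  F....
  .F...
  TTF..

.....
.....
F....
F....
.F...
TTF..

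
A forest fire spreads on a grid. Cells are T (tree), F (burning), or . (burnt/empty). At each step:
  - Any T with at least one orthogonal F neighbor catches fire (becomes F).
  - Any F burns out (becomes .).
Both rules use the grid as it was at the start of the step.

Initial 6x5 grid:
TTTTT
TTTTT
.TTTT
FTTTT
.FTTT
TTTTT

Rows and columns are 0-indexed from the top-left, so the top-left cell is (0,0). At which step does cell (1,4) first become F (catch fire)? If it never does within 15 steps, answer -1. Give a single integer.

Step 1: cell (1,4)='T' (+3 fires, +2 burnt)
Step 2: cell (1,4)='T' (+5 fires, +3 burnt)
Step 3: cell (1,4)='T' (+5 fires, +5 burnt)
Step 4: cell (1,4)='T' (+6 fires, +5 burnt)
Step 5: cell (1,4)='T' (+4 fires, +6 burnt)
Step 6: cell (1,4)='F' (+2 fires, +4 burnt)
  -> target ignites at step 6
Step 7: cell (1,4)='.' (+1 fires, +2 burnt)
Step 8: cell (1,4)='.' (+0 fires, +1 burnt)
  fire out at step 8

6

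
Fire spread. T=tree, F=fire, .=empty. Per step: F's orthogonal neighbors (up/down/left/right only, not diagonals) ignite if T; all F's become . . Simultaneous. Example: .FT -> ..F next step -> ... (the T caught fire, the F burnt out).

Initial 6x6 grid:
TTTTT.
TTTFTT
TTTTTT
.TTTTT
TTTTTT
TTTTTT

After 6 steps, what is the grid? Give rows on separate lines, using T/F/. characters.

Step 1: 4 trees catch fire, 1 burn out
  TTTFT.
  TTF.FT
  TTTFTT
  .TTTTT
  TTTTTT
  TTTTTT
Step 2: 7 trees catch fire, 4 burn out
  TTF.F.
  TF...F
  TTF.FT
  .TTFTT
  TTTTTT
  TTTTTT
Step 3: 7 trees catch fire, 7 burn out
  TF....
  F.....
  TF...F
  .TF.FT
  TTTFTT
  TTTTTT
Step 4: 7 trees catch fire, 7 burn out
  F.....
  ......
  F.....
  .F...F
  TTF.FT
  TTTFTT
Step 5: 4 trees catch fire, 7 burn out
  ......
  ......
  ......
  ......
  TF...F
  TTF.FT
Step 6: 3 trees catch fire, 4 burn out
  ......
  ......
  ......
  ......
  F.....
  TF...F

......
......
......
......
F.....
TF...F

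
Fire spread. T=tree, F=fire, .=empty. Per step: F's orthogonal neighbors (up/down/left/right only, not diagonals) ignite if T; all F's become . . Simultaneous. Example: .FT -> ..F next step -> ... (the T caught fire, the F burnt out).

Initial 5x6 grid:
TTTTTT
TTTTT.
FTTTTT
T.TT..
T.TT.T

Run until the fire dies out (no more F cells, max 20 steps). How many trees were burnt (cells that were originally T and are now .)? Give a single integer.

Answer: 22

Derivation:
Step 1: +3 fires, +1 burnt (F count now 3)
Step 2: +4 fires, +3 burnt (F count now 4)
Step 3: +4 fires, +4 burnt (F count now 4)
Step 4: +5 fires, +4 burnt (F count now 5)
Step 5: +4 fires, +5 burnt (F count now 4)
Step 6: +1 fires, +4 burnt (F count now 1)
Step 7: +1 fires, +1 burnt (F count now 1)
Step 8: +0 fires, +1 burnt (F count now 0)
Fire out after step 8
Initially T: 23, now '.': 29
Total burnt (originally-T cells now '.'): 22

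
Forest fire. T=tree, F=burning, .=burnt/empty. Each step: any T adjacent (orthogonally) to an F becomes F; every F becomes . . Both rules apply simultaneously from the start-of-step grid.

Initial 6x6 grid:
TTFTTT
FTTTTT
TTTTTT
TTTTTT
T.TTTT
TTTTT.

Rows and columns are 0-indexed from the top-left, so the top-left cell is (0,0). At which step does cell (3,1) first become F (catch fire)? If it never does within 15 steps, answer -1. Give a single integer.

Step 1: cell (3,1)='T' (+6 fires, +2 burnt)
Step 2: cell (3,1)='T' (+5 fires, +6 burnt)
Step 3: cell (3,1)='F' (+6 fires, +5 burnt)
  -> target ignites at step 3
Step 4: cell (3,1)='.' (+5 fires, +6 burnt)
Step 5: cell (3,1)='.' (+5 fires, +5 burnt)
Step 6: cell (3,1)='.' (+3 fires, +5 burnt)
Step 7: cell (3,1)='.' (+2 fires, +3 burnt)
Step 8: cell (3,1)='.' (+0 fires, +2 burnt)
  fire out at step 8

3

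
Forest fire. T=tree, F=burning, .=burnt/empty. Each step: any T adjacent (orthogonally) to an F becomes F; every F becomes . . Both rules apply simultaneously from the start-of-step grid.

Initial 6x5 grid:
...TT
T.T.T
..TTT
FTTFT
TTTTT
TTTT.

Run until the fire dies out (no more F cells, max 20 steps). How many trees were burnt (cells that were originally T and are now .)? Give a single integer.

Step 1: +6 fires, +2 burnt (F count now 6)
Step 2: +7 fires, +6 burnt (F count now 7)
Step 3: +4 fires, +7 burnt (F count now 4)
Step 4: +1 fires, +4 burnt (F count now 1)
Step 5: +1 fires, +1 burnt (F count now 1)
Step 6: +0 fires, +1 burnt (F count now 0)
Fire out after step 6
Initially T: 20, now '.': 29
Total burnt (originally-T cells now '.'): 19

Answer: 19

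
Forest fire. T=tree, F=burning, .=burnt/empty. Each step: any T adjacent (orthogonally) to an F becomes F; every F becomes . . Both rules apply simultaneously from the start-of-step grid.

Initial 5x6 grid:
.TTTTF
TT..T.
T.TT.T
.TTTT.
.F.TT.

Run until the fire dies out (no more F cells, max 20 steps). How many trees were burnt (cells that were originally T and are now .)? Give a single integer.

Step 1: +2 fires, +2 burnt (F count now 2)
Step 2: +3 fires, +2 burnt (F count now 3)
Step 3: +3 fires, +3 burnt (F count now 3)
Step 4: +4 fires, +3 burnt (F count now 4)
Step 5: +2 fires, +4 burnt (F count now 2)
Step 6: +1 fires, +2 burnt (F count now 1)
Step 7: +1 fires, +1 burnt (F count now 1)
Step 8: +0 fires, +1 burnt (F count now 0)
Fire out after step 8
Initially T: 17, now '.': 29
Total burnt (originally-T cells now '.'): 16

Answer: 16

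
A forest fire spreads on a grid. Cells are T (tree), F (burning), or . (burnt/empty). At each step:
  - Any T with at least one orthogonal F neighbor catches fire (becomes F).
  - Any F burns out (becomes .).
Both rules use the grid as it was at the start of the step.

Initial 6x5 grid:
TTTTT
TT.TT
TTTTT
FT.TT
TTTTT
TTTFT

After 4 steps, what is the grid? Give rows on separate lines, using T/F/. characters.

Step 1: 6 trees catch fire, 2 burn out
  TTTTT
  TT.TT
  FTTTT
  .F.TT
  FTTFT
  TTF.F
Step 2: 8 trees catch fire, 6 burn out
  TTTTT
  FT.TT
  .FTTT
  ...FT
  .FF.F
  FF...
Step 3: 5 trees catch fire, 8 burn out
  FTTTT
  .F.TT
  ..FFT
  ....F
  .....
  .....
Step 4: 3 trees catch fire, 5 burn out
  .FTTT
  ...FT
  ....F
  .....
  .....
  .....

.FTTT
...FT
....F
.....
.....
.....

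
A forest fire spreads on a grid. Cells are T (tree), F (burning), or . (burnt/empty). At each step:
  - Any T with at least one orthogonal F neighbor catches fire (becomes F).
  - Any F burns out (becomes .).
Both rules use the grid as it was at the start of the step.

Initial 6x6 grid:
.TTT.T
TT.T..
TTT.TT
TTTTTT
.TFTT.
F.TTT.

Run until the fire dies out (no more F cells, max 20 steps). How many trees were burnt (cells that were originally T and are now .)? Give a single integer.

Step 1: +4 fires, +2 burnt (F count now 4)
Step 2: +5 fires, +4 burnt (F count now 5)
Step 3: +4 fires, +5 burnt (F count now 4)
Step 4: +4 fires, +4 burnt (F count now 4)
Step 5: +3 fires, +4 burnt (F count now 3)
Step 6: +1 fires, +3 burnt (F count now 1)
Step 7: +1 fires, +1 burnt (F count now 1)
Step 8: +1 fires, +1 burnt (F count now 1)
Step 9: +0 fires, +1 burnt (F count now 0)
Fire out after step 9
Initially T: 24, now '.': 35
Total burnt (originally-T cells now '.'): 23

Answer: 23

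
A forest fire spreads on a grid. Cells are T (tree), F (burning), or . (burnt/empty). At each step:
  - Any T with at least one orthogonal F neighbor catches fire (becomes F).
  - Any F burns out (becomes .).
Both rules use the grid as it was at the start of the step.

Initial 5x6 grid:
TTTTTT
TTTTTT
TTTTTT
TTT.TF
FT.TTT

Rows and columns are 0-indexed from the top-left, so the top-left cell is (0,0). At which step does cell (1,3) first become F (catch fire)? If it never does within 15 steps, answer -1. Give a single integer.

Step 1: cell (1,3)='T' (+5 fires, +2 burnt)
Step 2: cell (1,3)='T' (+5 fires, +5 burnt)
Step 3: cell (1,3)='T' (+7 fires, +5 burnt)
Step 4: cell (1,3)='F' (+5 fires, +7 burnt)
  -> target ignites at step 4
Step 5: cell (1,3)='.' (+3 fires, +5 burnt)
Step 6: cell (1,3)='.' (+1 fires, +3 burnt)
Step 7: cell (1,3)='.' (+0 fires, +1 burnt)
  fire out at step 7

4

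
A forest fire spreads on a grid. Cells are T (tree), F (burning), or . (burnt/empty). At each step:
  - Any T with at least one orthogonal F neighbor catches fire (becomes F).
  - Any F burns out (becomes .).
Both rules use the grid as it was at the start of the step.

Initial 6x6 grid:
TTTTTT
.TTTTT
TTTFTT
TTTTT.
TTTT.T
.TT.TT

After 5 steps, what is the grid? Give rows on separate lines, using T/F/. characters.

Step 1: 4 trees catch fire, 1 burn out
  TTTTTT
  .TTFTT
  TTF.FT
  TTTFT.
  TTTT.T
  .TT.TT
Step 2: 8 trees catch fire, 4 burn out
  TTTFTT
  .TF.FT
  TF...F
  TTF.F.
  TTTF.T
  .TT.TT
Step 3: 7 trees catch fire, 8 burn out
  TTF.FT
  .F...F
  F.....
  TF....
  TTF..T
  .TT.TT
Step 4: 5 trees catch fire, 7 burn out
  TF...F
  ......
  ......
  F.....
  TF...T
  .TF.TT
Step 5: 3 trees catch fire, 5 burn out
  F.....
  ......
  ......
  ......
  F....T
  .F..TT

F.....
......
......
......
F....T
.F..TT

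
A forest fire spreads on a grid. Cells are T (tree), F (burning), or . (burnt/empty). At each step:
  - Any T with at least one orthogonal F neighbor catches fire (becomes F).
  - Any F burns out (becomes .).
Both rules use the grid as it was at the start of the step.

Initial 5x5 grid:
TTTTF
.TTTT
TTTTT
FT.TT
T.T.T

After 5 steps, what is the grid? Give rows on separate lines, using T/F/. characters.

Step 1: 5 trees catch fire, 2 burn out
  TTTF.
  .TTTF
  FTTTT
  .F.TT
  F.T.T
Step 2: 4 trees catch fire, 5 burn out
  TTF..
  .TTF.
  .FTTF
  ...TT
  ..T.T
Step 3: 6 trees catch fire, 4 burn out
  TF...
  .FF..
  ..FF.
  ...TF
  ..T.T
Step 4: 3 trees catch fire, 6 burn out
  F....
  .....
  .....
  ...F.
  ..T.F
Step 5: 0 trees catch fire, 3 burn out
  .....
  .....
  .....
  .....
  ..T..

.....
.....
.....
.....
..T..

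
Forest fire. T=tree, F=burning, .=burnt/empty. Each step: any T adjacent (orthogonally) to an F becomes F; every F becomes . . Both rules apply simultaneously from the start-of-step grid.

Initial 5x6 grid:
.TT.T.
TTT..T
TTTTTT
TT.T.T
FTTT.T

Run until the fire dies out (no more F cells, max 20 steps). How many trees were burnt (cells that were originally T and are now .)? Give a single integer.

Answer: 20

Derivation:
Step 1: +2 fires, +1 burnt (F count now 2)
Step 2: +3 fires, +2 burnt (F count now 3)
Step 3: +3 fires, +3 burnt (F count now 3)
Step 4: +3 fires, +3 burnt (F count now 3)
Step 5: +3 fires, +3 burnt (F count now 3)
Step 6: +2 fires, +3 burnt (F count now 2)
Step 7: +1 fires, +2 burnt (F count now 1)
Step 8: +2 fires, +1 burnt (F count now 2)
Step 9: +1 fires, +2 burnt (F count now 1)
Step 10: +0 fires, +1 burnt (F count now 0)
Fire out after step 10
Initially T: 21, now '.': 29
Total burnt (originally-T cells now '.'): 20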